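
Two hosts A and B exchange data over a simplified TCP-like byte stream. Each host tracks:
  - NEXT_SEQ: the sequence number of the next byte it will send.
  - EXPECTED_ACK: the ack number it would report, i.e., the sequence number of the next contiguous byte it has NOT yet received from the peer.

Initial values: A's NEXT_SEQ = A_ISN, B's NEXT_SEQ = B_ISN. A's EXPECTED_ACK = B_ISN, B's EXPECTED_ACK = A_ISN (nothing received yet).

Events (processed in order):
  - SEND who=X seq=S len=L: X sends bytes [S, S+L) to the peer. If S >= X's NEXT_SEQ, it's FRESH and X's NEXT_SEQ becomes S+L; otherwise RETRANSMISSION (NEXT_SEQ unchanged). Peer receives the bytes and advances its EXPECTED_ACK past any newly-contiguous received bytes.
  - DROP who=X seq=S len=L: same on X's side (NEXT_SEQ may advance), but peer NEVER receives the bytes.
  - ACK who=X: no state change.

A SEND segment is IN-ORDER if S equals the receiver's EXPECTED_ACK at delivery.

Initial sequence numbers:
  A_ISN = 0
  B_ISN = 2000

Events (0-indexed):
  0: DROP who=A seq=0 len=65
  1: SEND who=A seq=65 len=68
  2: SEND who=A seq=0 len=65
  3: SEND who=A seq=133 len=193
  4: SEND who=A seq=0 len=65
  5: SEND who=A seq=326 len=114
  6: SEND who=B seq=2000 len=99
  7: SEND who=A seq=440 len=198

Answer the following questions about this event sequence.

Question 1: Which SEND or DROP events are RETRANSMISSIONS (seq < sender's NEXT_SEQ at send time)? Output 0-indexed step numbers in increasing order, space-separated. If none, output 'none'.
Answer: 2 4

Derivation:
Step 0: DROP seq=0 -> fresh
Step 1: SEND seq=65 -> fresh
Step 2: SEND seq=0 -> retransmit
Step 3: SEND seq=133 -> fresh
Step 4: SEND seq=0 -> retransmit
Step 5: SEND seq=326 -> fresh
Step 6: SEND seq=2000 -> fresh
Step 7: SEND seq=440 -> fresh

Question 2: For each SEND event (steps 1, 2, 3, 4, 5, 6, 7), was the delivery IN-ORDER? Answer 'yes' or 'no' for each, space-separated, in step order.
Answer: no yes yes no yes yes yes

Derivation:
Step 1: SEND seq=65 -> out-of-order
Step 2: SEND seq=0 -> in-order
Step 3: SEND seq=133 -> in-order
Step 4: SEND seq=0 -> out-of-order
Step 5: SEND seq=326 -> in-order
Step 6: SEND seq=2000 -> in-order
Step 7: SEND seq=440 -> in-order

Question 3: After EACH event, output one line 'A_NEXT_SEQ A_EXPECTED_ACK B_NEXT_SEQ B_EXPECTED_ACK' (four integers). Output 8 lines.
65 2000 2000 0
133 2000 2000 0
133 2000 2000 133
326 2000 2000 326
326 2000 2000 326
440 2000 2000 440
440 2099 2099 440
638 2099 2099 638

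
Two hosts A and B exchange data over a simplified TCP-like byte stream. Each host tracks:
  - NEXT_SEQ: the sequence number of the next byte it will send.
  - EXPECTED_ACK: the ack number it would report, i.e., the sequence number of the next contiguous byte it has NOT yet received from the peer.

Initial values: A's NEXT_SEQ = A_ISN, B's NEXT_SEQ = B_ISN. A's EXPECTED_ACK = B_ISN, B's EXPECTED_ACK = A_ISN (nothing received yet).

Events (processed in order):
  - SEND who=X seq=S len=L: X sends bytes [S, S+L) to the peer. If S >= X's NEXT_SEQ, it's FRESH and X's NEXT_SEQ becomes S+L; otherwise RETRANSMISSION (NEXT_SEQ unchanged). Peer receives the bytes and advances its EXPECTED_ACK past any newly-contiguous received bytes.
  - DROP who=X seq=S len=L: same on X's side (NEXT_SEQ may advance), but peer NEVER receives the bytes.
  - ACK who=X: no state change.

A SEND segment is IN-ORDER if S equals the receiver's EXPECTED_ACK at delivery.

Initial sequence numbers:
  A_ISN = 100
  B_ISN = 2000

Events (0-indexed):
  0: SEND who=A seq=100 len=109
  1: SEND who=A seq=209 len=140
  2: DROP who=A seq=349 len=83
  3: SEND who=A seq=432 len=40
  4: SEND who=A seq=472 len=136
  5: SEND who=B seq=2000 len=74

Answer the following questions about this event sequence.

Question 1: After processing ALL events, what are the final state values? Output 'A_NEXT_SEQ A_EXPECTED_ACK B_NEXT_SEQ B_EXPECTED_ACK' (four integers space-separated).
After event 0: A_seq=209 A_ack=2000 B_seq=2000 B_ack=209
After event 1: A_seq=349 A_ack=2000 B_seq=2000 B_ack=349
After event 2: A_seq=432 A_ack=2000 B_seq=2000 B_ack=349
After event 3: A_seq=472 A_ack=2000 B_seq=2000 B_ack=349
After event 4: A_seq=608 A_ack=2000 B_seq=2000 B_ack=349
After event 5: A_seq=608 A_ack=2074 B_seq=2074 B_ack=349

Answer: 608 2074 2074 349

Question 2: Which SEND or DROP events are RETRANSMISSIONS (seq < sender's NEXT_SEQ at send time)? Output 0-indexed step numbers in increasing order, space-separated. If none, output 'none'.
Step 0: SEND seq=100 -> fresh
Step 1: SEND seq=209 -> fresh
Step 2: DROP seq=349 -> fresh
Step 3: SEND seq=432 -> fresh
Step 4: SEND seq=472 -> fresh
Step 5: SEND seq=2000 -> fresh

Answer: none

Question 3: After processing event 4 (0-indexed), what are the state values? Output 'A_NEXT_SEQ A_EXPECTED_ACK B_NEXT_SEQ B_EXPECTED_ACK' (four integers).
After event 0: A_seq=209 A_ack=2000 B_seq=2000 B_ack=209
After event 1: A_seq=349 A_ack=2000 B_seq=2000 B_ack=349
After event 2: A_seq=432 A_ack=2000 B_seq=2000 B_ack=349
After event 3: A_seq=472 A_ack=2000 B_seq=2000 B_ack=349
After event 4: A_seq=608 A_ack=2000 B_seq=2000 B_ack=349

608 2000 2000 349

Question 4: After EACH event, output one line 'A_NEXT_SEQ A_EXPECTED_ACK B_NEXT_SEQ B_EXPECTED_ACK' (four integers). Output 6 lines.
209 2000 2000 209
349 2000 2000 349
432 2000 2000 349
472 2000 2000 349
608 2000 2000 349
608 2074 2074 349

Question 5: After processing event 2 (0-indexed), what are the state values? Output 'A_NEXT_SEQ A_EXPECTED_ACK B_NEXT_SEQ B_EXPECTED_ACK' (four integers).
After event 0: A_seq=209 A_ack=2000 B_seq=2000 B_ack=209
After event 1: A_seq=349 A_ack=2000 B_seq=2000 B_ack=349
After event 2: A_seq=432 A_ack=2000 B_seq=2000 B_ack=349

432 2000 2000 349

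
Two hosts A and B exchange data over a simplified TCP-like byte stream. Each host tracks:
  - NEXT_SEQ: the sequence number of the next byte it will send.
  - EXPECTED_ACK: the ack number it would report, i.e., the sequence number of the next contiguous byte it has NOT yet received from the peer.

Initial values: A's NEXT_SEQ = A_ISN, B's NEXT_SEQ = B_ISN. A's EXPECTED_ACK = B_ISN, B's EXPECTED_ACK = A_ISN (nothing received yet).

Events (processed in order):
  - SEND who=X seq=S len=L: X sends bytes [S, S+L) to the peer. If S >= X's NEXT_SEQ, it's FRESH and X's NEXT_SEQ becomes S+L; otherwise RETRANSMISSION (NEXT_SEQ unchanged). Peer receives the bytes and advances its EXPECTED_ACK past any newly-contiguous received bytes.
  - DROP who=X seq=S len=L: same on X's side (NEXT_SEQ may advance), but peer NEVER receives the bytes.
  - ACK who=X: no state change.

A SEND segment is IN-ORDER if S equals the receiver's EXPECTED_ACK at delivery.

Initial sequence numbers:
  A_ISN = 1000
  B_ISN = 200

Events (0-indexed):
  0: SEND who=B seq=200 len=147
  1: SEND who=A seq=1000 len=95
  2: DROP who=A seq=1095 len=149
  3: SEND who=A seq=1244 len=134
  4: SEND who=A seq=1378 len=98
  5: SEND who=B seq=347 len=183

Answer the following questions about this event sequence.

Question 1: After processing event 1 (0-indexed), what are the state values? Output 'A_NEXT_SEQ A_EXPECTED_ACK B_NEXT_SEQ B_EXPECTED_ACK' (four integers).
After event 0: A_seq=1000 A_ack=347 B_seq=347 B_ack=1000
After event 1: A_seq=1095 A_ack=347 B_seq=347 B_ack=1095

1095 347 347 1095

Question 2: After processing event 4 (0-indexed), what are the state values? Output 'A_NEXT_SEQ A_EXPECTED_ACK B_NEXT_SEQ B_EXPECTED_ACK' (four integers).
After event 0: A_seq=1000 A_ack=347 B_seq=347 B_ack=1000
After event 1: A_seq=1095 A_ack=347 B_seq=347 B_ack=1095
After event 2: A_seq=1244 A_ack=347 B_seq=347 B_ack=1095
After event 3: A_seq=1378 A_ack=347 B_seq=347 B_ack=1095
After event 4: A_seq=1476 A_ack=347 B_seq=347 B_ack=1095

1476 347 347 1095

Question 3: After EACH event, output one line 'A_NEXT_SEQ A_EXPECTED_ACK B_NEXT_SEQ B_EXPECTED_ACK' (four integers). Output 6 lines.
1000 347 347 1000
1095 347 347 1095
1244 347 347 1095
1378 347 347 1095
1476 347 347 1095
1476 530 530 1095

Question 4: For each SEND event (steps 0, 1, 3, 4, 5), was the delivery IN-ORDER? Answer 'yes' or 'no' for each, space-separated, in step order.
Answer: yes yes no no yes

Derivation:
Step 0: SEND seq=200 -> in-order
Step 1: SEND seq=1000 -> in-order
Step 3: SEND seq=1244 -> out-of-order
Step 4: SEND seq=1378 -> out-of-order
Step 5: SEND seq=347 -> in-order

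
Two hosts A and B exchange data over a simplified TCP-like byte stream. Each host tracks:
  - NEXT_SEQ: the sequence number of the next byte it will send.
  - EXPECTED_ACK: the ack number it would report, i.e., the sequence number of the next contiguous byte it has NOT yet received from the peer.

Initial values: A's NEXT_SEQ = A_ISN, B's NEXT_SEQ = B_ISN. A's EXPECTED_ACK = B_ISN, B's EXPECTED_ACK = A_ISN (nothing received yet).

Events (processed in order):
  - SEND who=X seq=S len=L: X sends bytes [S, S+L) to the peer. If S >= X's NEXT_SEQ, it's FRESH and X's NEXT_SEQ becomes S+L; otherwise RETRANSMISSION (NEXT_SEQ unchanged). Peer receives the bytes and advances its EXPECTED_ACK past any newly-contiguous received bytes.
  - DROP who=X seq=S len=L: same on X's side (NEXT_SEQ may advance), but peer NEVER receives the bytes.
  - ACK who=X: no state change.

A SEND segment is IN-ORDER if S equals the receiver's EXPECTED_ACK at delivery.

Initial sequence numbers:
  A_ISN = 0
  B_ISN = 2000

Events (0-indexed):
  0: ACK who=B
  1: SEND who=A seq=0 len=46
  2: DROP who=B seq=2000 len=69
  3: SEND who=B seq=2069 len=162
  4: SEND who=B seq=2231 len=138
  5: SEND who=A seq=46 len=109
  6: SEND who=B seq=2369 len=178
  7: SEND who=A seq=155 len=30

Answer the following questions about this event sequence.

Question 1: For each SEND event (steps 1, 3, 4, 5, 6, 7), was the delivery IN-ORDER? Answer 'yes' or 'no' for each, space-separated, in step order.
Answer: yes no no yes no yes

Derivation:
Step 1: SEND seq=0 -> in-order
Step 3: SEND seq=2069 -> out-of-order
Step 4: SEND seq=2231 -> out-of-order
Step 5: SEND seq=46 -> in-order
Step 6: SEND seq=2369 -> out-of-order
Step 7: SEND seq=155 -> in-order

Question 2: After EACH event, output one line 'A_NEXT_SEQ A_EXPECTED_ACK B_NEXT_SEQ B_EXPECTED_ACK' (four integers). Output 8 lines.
0 2000 2000 0
46 2000 2000 46
46 2000 2069 46
46 2000 2231 46
46 2000 2369 46
155 2000 2369 155
155 2000 2547 155
185 2000 2547 185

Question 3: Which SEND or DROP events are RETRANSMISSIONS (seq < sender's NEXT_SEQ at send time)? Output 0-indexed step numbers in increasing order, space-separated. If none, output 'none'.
Answer: none

Derivation:
Step 1: SEND seq=0 -> fresh
Step 2: DROP seq=2000 -> fresh
Step 3: SEND seq=2069 -> fresh
Step 4: SEND seq=2231 -> fresh
Step 5: SEND seq=46 -> fresh
Step 6: SEND seq=2369 -> fresh
Step 7: SEND seq=155 -> fresh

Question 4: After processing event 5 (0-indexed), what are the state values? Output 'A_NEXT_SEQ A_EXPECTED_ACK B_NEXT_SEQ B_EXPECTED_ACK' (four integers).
After event 0: A_seq=0 A_ack=2000 B_seq=2000 B_ack=0
After event 1: A_seq=46 A_ack=2000 B_seq=2000 B_ack=46
After event 2: A_seq=46 A_ack=2000 B_seq=2069 B_ack=46
After event 3: A_seq=46 A_ack=2000 B_seq=2231 B_ack=46
After event 4: A_seq=46 A_ack=2000 B_seq=2369 B_ack=46
After event 5: A_seq=155 A_ack=2000 B_seq=2369 B_ack=155

155 2000 2369 155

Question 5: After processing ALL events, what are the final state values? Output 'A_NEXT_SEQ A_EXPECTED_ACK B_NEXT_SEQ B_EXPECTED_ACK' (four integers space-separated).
After event 0: A_seq=0 A_ack=2000 B_seq=2000 B_ack=0
After event 1: A_seq=46 A_ack=2000 B_seq=2000 B_ack=46
After event 2: A_seq=46 A_ack=2000 B_seq=2069 B_ack=46
After event 3: A_seq=46 A_ack=2000 B_seq=2231 B_ack=46
After event 4: A_seq=46 A_ack=2000 B_seq=2369 B_ack=46
After event 5: A_seq=155 A_ack=2000 B_seq=2369 B_ack=155
After event 6: A_seq=155 A_ack=2000 B_seq=2547 B_ack=155
After event 7: A_seq=185 A_ack=2000 B_seq=2547 B_ack=185

Answer: 185 2000 2547 185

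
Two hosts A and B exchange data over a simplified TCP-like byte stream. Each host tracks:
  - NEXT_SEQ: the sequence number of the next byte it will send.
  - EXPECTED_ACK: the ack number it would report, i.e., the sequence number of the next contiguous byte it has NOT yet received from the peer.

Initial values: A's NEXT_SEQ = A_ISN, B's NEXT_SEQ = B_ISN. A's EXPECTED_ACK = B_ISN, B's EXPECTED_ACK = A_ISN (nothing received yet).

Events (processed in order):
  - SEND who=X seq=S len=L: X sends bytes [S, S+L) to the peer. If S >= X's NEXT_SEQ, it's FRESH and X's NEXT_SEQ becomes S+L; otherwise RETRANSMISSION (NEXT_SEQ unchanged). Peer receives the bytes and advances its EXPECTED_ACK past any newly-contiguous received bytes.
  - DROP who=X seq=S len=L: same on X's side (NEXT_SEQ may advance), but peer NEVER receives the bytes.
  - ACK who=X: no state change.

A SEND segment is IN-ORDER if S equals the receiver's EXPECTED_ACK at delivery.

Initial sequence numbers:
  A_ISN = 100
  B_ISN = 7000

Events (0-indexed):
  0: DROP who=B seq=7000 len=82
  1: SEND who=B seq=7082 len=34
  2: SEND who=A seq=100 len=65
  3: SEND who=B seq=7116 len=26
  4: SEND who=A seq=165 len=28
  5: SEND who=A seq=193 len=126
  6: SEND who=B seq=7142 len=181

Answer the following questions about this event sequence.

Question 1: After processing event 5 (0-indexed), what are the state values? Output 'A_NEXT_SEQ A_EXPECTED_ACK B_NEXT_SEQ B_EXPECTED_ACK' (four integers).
After event 0: A_seq=100 A_ack=7000 B_seq=7082 B_ack=100
After event 1: A_seq=100 A_ack=7000 B_seq=7116 B_ack=100
After event 2: A_seq=165 A_ack=7000 B_seq=7116 B_ack=165
After event 3: A_seq=165 A_ack=7000 B_seq=7142 B_ack=165
After event 4: A_seq=193 A_ack=7000 B_seq=7142 B_ack=193
After event 5: A_seq=319 A_ack=7000 B_seq=7142 B_ack=319

319 7000 7142 319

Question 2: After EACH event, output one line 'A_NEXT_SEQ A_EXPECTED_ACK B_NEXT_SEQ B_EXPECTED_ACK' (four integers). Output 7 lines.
100 7000 7082 100
100 7000 7116 100
165 7000 7116 165
165 7000 7142 165
193 7000 7142 193
319 7000 7142 319
319 7000 7323 319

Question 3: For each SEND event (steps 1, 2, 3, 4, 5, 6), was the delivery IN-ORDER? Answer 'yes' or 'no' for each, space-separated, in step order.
Step 1: SEND seq=7082 -> out-of-order
Step 2: SEND seq=100 -> in-order
Step 3: SEND seq=7116 -> out-of-order
Step 4: SEND seq=165 -> in-order
Step 5: SEND seq=193 -> in-order
Step 6: SEND seq=7142 -> out-of-order

Answer: no yes no yes yes no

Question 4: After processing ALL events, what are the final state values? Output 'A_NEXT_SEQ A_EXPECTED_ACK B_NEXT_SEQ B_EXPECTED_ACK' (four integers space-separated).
Answer: 319 7000 7323 319

Derivation:
After event 0: A_seq=100 A_ack=7000 B_seq=7082 B_ack=100
After event 1: A_seq=100 A_ack=7000 B_seq=7116 B_ack=100
After event 2: A_seq=165 A_ack=7000 B_seq=7116 B_ack=165
After event 3: A_seq=165 A_ack=7000 B_seq=7142 B_ack=165
After event 4: A_seq=193 A_ack=7000 B_seq=7142 B_ack=193
After event 5: A_seq=319 A_ack=7000 B_seq=7142 B_ack=319
After event 6: A_seq=319 A_ack=7000 B_seq=7323 B_ack=319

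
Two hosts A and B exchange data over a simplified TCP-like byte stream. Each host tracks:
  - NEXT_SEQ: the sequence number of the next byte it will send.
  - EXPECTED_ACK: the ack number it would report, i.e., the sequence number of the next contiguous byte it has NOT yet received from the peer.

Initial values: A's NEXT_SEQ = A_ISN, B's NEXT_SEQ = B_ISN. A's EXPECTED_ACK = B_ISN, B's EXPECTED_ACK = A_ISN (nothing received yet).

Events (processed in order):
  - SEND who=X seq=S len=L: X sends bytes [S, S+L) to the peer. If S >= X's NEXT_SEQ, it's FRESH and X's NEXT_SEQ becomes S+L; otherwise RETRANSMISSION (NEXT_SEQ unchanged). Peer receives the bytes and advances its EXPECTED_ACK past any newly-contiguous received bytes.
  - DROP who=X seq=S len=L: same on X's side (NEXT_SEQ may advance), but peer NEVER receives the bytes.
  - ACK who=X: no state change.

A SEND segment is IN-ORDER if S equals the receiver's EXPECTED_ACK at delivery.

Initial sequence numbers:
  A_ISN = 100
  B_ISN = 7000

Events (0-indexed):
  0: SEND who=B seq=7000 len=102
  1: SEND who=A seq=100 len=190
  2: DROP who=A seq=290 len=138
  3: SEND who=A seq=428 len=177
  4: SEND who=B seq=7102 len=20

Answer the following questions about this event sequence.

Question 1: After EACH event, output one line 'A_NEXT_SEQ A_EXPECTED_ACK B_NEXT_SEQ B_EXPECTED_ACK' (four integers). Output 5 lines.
100 7102 7102 100
290 7102 7102 290
428 7102 7102 290
605 7102 7102 290
605 7122 7122 290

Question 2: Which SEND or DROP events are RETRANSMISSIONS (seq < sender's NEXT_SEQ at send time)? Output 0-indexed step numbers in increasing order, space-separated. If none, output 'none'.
Answer: none

Derivation:
Step 0: SEND seq=7000 -> fresh
Step 1: SEND seq=100 -> fresh
Step 2: DROP seq=290 -> fresh
Step 3: SEND seq=428 -> fresh
Step 4: SEND seq=7102 -> fresh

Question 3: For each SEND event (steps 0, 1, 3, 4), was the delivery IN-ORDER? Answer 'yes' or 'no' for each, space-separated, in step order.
Answer: yes yes no yes

Derivation:
Step 0: SEND seq=7000 -> in-order
Step 1: SEND seq=100 -> in-order
Step 3: SEND seq=428 -> out-of-order
Step 4: SEND seq=7102 -> in-order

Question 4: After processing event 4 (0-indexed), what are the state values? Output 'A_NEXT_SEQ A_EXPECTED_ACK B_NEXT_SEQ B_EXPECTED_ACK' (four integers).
After event 0: A_seq=100 A_ack=7102 B_seq=7102 B_ack=100
After event 1: A_seq=290 A_ack=7102 B_seq=7102 B_ack=290
After event 2: A_seq=428 A_ack=7102 B_seq=7102 B_ack=290
After event 3: A_seq=605 A_ack=7102 B_seq=7102 B_ack=290
After event 4: A_seq=605 A_ack=7122 B_seq=7122 B_ack=290

605 7122 7122 290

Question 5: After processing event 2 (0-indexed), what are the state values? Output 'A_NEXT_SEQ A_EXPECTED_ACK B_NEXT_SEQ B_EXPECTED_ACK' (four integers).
After event 0: A_seq=100 A_ack=7102 B_seq=7102 B_ack=100
After event 1: A_seq=290 A_ack=7102 B_seq=7102 B_ack=290
After event 2: A_seq=428 A_ack=7102 B_seq=7102 B_ack=290

428 7102 7102 290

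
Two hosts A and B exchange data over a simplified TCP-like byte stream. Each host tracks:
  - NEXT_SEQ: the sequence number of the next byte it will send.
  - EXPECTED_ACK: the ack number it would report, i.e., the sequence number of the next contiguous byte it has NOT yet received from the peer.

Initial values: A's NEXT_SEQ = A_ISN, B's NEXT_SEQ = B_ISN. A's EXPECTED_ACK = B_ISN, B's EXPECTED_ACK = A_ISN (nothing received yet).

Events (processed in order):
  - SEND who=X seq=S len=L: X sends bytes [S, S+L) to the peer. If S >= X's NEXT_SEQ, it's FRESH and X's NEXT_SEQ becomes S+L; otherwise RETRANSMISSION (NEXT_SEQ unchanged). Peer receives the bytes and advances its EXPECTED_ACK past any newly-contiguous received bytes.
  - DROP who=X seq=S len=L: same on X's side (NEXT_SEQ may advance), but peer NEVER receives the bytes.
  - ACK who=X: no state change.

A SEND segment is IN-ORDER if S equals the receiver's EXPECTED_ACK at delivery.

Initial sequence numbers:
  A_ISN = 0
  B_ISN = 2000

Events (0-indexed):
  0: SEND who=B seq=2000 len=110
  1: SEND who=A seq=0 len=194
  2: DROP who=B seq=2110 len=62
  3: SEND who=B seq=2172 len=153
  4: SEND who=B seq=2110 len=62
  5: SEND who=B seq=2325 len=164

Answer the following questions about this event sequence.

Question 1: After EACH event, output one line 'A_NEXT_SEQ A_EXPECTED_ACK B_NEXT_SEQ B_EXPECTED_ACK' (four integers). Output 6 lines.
0 2110 2110 0
194 2110 2110 194
194 2110 2172 194
194 2110 2325 194
194 2325 2325 194
194 2489 2489 194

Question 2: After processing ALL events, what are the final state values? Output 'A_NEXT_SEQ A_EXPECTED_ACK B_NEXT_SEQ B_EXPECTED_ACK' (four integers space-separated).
After event 0: A_seq=0 A_ack=2110 B_seq=2110 B_ack=0
After event 1: A_seq=194 A_ack=2110 B_seq=2110 B_ack=194
After event 2: A_seq=194 A_ack=2110 B_seq=2172 B_ack=194
After event 3: A_seq=194 A_ack=2110 B_seq=2325 B_ack=194
After event 4: A_seq=194 A_ack=2325 B_seq=2325 B_ack=194
After event 5: A_seq=194 A_ack=2489 B_seq=2489 B_ack=194

Answer: 194 2489 2489 194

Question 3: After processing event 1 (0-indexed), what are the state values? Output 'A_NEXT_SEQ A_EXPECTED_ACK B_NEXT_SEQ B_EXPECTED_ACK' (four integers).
After event 0: A_seq=0 A_ack=2110 B_seq=2110 B_ack=0
After event 1: A_seq=194 A_ack=2110 B_seq=2110 B_ack=194

194 2110 2110 194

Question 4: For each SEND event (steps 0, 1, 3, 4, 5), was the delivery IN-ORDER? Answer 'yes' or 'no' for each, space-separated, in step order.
Answer: yes yes no yes yes

Derivation:
Step 0: SEND seq=2000 -> in-order
Step 1: SEND seq=0 -> in-order
Step 3: SEND seq=2172 -> out-of-order
Step 4: SEND seq=2110 -> in-order
Step 5: SEND seq=2325 -> in-order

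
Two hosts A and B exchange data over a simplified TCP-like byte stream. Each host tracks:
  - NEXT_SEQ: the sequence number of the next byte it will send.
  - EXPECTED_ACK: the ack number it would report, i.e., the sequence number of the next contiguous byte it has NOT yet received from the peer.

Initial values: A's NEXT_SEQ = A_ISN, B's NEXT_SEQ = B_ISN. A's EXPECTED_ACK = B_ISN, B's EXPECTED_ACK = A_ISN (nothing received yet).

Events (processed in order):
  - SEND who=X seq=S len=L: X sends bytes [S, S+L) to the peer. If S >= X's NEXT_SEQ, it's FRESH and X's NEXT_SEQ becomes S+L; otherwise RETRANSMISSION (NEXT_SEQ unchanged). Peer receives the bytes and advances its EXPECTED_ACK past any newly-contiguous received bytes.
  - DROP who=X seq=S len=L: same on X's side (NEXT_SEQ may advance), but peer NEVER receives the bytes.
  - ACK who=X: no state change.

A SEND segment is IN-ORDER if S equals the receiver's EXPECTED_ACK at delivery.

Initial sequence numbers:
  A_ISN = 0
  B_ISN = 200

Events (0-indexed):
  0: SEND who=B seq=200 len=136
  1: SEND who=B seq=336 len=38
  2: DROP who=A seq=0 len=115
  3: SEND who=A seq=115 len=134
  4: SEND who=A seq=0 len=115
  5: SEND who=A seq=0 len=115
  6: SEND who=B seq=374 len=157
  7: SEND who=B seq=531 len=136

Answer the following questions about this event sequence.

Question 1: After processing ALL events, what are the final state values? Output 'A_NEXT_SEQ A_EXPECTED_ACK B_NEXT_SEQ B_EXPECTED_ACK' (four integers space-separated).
After event 0: A_seq=0 A_ack=336 B_seq=336 B_ack=0
After event 1: A_seq=0 A_ack=374 B_seq=374 B_ack=0
After event 2: A_seq=115 A_ack=374 B_seq=374 B_ack=0
After event 3: A_seq=249 A_ack=374 B_seq=374 B_ack=0
After event 4: A_seq=249 A_ack=374 B_seq=374 B_ack=249
After event 5: A_seq=249 A_ack=374 B_seq=374 B_ack=249
After event 6: A_seq=249 A_ack=531 B_seq=531 B_ack=249
After event 7: A_seq=249 A_ack=667 B_seq=667 B_ack=249

Answer: 249 667 667 249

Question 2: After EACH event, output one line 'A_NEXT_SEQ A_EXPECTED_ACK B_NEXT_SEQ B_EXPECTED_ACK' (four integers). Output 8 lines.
0 336 336 0
0 374 374 0
115 374 374 0
249 374 374 0
249 374 374 249
249 374 374 249
249 531 531 249
249 667 667 249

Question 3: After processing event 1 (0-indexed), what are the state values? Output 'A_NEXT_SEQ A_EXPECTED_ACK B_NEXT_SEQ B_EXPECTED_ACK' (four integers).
After event 0: A_seq=0 A_ack=336 B_seq=336 B_ack=0
After event 1: A_seq=0 A_ack=374 B_seq=374 B_ack=0

0 374 374 0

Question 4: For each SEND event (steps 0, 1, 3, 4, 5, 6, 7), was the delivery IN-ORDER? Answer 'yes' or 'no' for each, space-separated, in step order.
Answer: yes yes no yes no yes yes

Derivation:
Step 0: SEND seq=200 -> in-order
Step 1: SEND seq=336 -> in-order
Step 3: SEND seq=115 -> out-of-order
Step 4: SEND seq=0 -> in-order
Step 5: SEND seq=0 -> out-of-order
Step 6: SEND seq=374 -> in-order
Step 7: SEND seq=531 -> in-order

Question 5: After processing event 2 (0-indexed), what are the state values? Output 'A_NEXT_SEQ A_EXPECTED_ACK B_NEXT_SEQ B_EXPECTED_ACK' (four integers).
After event 0: A_seq=0 A_ack=336 B_seq=336 B_ack=0
After event 1: A_seq=0 A_ack=374 B_seq=374 B_ack=0
After event 2: A_seq=115 A_ack=374 B_seq=374 B_ack=0

115 374 374 0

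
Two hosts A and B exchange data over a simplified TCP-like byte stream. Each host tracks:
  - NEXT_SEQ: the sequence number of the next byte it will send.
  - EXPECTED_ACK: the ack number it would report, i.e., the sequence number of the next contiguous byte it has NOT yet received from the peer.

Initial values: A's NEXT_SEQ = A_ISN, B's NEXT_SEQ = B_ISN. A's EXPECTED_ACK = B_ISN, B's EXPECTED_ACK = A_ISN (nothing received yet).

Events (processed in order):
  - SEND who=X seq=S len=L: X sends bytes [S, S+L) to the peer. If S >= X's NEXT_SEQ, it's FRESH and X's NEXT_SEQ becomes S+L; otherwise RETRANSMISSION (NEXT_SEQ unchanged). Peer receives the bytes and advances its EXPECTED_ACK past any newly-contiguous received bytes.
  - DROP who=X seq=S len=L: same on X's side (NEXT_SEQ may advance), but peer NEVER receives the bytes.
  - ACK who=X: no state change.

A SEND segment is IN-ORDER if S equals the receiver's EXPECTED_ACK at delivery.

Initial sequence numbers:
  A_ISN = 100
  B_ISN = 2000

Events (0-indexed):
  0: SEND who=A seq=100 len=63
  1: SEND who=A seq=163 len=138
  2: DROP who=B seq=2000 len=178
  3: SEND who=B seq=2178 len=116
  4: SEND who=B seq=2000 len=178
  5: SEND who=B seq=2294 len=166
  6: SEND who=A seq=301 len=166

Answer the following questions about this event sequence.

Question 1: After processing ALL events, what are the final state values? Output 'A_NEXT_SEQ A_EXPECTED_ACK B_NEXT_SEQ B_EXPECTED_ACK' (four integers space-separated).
Answer: 467 2460 2460 467

Derivation:
After event 0: A_seq=163 A_ack=2000 B_seq=2000 B_ack=163
After event 1: A_seq=301 A_ack=2000 B_seq=2000 B_ack=301
After event 2: A_seq=301 A_ack=2000 B_seq=2178 B_ack=301
After event 3: A_seq=301 A_ack=2000 B_seq=2294 B_ack=301
After event 4: A_seq=301 A_ack=2294 B_seq=2294 B_ack=301
After event 5: A_seq=301 A_ack=2460 B_seq=2460 B_ack=301
After event 6: A_seq=467 A_ack=2460 B_seq=2460 B_ack=467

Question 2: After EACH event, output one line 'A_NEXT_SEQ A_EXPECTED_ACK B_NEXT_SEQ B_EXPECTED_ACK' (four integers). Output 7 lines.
163 2000 2000 163
301 2000 2000 301
301 2000 2178 301
301 2000 2294 301
301 2294 2294 301
301 2460 2460 301
467 2460 2460 467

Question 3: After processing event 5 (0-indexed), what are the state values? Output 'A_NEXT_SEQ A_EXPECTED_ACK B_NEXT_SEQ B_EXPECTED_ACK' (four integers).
After event 0: A_seq=163 A_ack=2000 B_seq=2000 B_ack=163
After event 1: A_seq=301 A_ack=2000 B_seq=2000 B_ack=301
After event 2: A_seq=301 A_ack=2000 B_seq=2178 B_ack=301
After event 3: A_seq=301 A_ack=2000 B_seq=2294 B_ack=301
After event 4: A_seq=301 A_ack=2294 B_seq=2294 B_ack=301
After event 5: A_seq=301 A_ack=2460 B_seq=2460 B_ack=301

301 2460 2460 301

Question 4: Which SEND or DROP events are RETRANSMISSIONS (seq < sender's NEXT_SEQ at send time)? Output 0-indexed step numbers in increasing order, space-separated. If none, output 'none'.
Step 0: SEND seq=100 -> fresh
Step 1: SEND seq=163 -> fresh
Step 2: DROP seq=2000 -> fresh
Step 3: SEND seq=2178 -> fresh
Step 4: SEND seq=2000 -> retransmit
Step 5: SEND seq=2294 -> fresh
Step 6: SEND seq=301 -> fresh

Answer: 4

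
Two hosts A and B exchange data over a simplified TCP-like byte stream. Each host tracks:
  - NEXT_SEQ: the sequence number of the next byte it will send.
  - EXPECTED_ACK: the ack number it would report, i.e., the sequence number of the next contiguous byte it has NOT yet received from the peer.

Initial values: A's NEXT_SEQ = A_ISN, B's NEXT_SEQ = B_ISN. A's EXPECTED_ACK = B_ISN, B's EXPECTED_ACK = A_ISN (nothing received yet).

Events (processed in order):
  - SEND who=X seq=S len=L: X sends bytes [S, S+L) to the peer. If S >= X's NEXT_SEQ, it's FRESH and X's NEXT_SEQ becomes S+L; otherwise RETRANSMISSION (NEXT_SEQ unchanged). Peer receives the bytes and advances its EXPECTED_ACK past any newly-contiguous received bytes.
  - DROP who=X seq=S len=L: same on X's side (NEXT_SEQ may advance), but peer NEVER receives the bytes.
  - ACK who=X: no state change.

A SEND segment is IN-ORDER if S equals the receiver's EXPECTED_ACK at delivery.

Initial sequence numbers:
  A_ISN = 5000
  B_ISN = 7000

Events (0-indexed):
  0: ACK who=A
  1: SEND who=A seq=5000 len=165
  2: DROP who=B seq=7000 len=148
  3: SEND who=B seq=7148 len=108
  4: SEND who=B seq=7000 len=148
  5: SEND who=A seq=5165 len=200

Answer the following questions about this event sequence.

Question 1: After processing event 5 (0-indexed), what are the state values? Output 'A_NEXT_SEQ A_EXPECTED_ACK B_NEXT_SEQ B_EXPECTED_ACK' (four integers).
After event 0: A_seq=5000 A_ack=7000 B_seq=7000 B_ack=5000
After event 1: A_seq=5165 A_ack=7000 B_seq=7000 B_ack=5165
After event 2: A_seq=5165 A_ack=7000 B_seq=7148 B_ack=5165
After event 3: A_seq=5165 A_ack=7000 B_seq=7256 B_ack=5165
After event 4: A_seq=5165 A_ack=7256 B_seq=7256 B_ack=5165
After event 5: A_seq=5365 A_ack=7256 B_seq=7256 B_ack=5365

5365 7256 7256 5365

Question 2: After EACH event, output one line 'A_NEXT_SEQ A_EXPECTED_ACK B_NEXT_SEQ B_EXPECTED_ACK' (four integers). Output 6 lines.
5000 7000 7000 5000
5165 7000 7000 5165
5165 7000 7148 5165
5165 7000 7256 5165
5165 7256 7256 5165
5365 7256 7256 5365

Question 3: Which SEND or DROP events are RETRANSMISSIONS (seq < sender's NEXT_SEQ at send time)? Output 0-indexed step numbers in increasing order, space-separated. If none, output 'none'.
Answer: 4

Derivation:
Step 1: SEND seq=5000 -> fresh
Step 2: DROP seq=7000 -> fresh
Step 3: SEND seq=7148 -> fresh
Step 4: SEND seq=7000 -> retransmit
Step 5: SEND seq=5165 -> fresh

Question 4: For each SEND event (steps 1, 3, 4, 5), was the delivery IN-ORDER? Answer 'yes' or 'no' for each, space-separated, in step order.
Answer: yes no yes yes

Derivation:
Step 1: SEND seq=5000 -> in-order
Step 3: SEND seq=7148 -> out-of-order
Step 4: SEND seq=7000 -> in-order
Step 5: SEND seq=5165 -> in-order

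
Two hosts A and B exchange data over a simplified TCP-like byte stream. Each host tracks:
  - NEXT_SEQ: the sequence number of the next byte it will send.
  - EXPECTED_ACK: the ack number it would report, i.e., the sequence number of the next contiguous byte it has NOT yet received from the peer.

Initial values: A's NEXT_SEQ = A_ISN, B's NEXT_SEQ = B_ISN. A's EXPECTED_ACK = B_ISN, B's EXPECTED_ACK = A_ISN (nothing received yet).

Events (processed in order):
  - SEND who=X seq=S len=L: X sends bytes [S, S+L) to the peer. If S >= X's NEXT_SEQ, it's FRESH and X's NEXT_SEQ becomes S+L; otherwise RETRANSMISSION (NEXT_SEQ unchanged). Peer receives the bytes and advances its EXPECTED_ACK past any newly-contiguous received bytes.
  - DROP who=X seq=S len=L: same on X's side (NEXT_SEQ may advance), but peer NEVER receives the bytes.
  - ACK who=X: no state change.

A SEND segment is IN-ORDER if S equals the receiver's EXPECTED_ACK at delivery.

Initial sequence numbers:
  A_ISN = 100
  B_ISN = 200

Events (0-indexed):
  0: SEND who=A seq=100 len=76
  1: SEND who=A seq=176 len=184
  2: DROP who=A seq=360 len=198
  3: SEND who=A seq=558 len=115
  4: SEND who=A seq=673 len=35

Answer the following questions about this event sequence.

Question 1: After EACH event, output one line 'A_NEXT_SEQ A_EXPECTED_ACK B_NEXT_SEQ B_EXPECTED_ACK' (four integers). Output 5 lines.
176 200 200 176
360 200 200 360
558 200 200 360
673 200 200 360
708 200 200 360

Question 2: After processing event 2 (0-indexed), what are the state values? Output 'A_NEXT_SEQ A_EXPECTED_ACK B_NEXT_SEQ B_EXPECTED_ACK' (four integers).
After event 0: A_seq=176 A_ack=200 B_seq=200 B_ack=176
After event 1: A_seq=360 A_ack=200 B_seq=200 B_ack=360
After event 2: A_seq=558 A_ack=200 B_seq=200 B_ack=360

558 200 200 360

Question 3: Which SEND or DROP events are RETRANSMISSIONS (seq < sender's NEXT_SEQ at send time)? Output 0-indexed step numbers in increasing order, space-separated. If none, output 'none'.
Answer: none

Derivation:
Step 0: SEND seq=100 -> fresh
Step 1: SEND seq=176 -> fresh
Step 2: DROP seq=360 -> fresh
Step 3: SEND seq=558 -> fresh
Step 4: SEND seq=673 -> fresh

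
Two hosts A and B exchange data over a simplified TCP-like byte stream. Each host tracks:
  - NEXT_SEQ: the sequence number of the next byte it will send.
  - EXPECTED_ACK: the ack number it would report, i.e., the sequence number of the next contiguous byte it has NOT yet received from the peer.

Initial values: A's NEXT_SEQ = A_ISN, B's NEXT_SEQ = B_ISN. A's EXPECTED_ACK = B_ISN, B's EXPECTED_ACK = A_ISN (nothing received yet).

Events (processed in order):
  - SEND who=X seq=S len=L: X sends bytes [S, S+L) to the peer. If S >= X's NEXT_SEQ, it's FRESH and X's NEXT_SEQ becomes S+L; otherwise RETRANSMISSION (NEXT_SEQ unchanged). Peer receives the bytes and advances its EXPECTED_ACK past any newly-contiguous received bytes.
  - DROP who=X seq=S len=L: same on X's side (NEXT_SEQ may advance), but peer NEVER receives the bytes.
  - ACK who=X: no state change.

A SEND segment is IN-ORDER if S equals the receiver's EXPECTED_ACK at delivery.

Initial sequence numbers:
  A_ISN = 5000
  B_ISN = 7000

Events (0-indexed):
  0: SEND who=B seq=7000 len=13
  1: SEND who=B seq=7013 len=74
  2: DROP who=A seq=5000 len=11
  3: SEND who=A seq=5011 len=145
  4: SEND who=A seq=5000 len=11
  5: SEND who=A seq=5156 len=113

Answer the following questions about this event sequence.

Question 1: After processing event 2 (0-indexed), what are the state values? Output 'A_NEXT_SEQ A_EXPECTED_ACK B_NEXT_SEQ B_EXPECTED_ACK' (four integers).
After event 0: A_seq=5000 A_ack=7013 B_seq=7013 B_ack=5000
After event 1: A_seq=5000 A_ack=7087 B_seq=7087 B_ack=5000
After event 2: A_seq=5011 A_ack=7087 B_seq=7087 B_ack=5000

5011 7087 7087 5000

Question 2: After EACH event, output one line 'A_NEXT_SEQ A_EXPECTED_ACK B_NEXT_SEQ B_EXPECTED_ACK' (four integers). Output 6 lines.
5000 7013 7013 5000
5000 7087 7087 5000
5011 7087 7087 5000
5156 7087 7087 5000
5156 7087 7087 5156
5269 7087 7087 5269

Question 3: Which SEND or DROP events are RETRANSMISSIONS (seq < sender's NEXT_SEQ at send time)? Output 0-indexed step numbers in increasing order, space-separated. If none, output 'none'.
Answer: 4

Derivation:
Step 0: SEND seq=7000 -> fresh
Step 1: SEND seq=7013 -> fresh
Step 2: DROP seq=5000 -> fresh
Step 3: SEND seq=5011 -> fresh
Step 4: SEND seq=5000 -> retransmit
Step 5: SEND seq=5156 -> fresh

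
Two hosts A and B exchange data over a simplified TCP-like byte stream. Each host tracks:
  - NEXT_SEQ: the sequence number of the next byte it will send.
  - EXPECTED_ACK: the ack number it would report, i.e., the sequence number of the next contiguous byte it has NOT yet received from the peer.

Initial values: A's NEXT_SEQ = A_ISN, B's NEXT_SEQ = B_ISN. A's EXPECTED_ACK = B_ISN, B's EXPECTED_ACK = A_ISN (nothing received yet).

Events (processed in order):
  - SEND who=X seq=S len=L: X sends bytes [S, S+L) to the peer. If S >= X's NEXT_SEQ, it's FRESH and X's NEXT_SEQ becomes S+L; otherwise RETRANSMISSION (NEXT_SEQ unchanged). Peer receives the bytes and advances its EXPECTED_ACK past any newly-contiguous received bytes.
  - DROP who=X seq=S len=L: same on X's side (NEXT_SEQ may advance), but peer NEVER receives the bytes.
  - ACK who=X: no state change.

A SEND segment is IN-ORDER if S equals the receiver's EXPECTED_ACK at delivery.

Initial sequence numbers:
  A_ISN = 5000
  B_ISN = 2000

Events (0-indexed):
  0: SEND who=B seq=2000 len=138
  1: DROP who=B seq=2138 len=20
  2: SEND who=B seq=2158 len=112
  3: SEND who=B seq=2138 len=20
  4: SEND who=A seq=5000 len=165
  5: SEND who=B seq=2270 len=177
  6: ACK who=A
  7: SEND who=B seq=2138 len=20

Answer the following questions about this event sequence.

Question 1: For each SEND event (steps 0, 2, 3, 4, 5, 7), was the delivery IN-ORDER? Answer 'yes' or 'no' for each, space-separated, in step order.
Answer: yes no yes yes yes no

Derivation:
Step 0: SEND seq=2000 -> in-order
Step 2: SEND seq=2158 -> out-of-order
Step 3: SEND seq=2138 -> in-order
Step 4: SEND seq=5000 -> in-order
Step 5: SEND seq=2270 -> in-order
Step 7: SEND seq=2138 -> out-of-order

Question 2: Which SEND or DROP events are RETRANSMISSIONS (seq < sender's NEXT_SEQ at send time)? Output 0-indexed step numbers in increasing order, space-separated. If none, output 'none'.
Answer: 3 7

Derivation:
Step 0: SEND seq=2000 -> fresh
Step 1: DROP seq=2138 -> fresh
Step 2: SEND seq=2158 -> fresh
Step 3: SEND seq=2138 -> retransmit
Step 4: SEND seq=5000 -> fresh
Step 5: SEND seq=2270 -> fresh
Step 7: SEND seq=2138 -> retransmit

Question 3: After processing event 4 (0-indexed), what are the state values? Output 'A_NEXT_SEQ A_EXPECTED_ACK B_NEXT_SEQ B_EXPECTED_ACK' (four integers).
After event 0: A_seq=5000 A_ack=2138 B_seq=2138 B_ack=5000
After event 1: A_seq=5000 A_ack=2138 B_seq=2158 B_ack=5000
After event 2: A_seq=5000 A_ack=2138 B_seq=2270 B_ack=5000
After event 3: A_seq=5000 A_ack=2270 B_seq=2270 B_ack=5000
After event 4: A_seq=5165 A_ack=2270 B_seq=2270 B_ack=5165

5165 2270 2270 5165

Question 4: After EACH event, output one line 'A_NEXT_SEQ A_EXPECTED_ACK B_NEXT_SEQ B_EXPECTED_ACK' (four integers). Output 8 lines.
5000 2138 2138 5000
5000 2138 2158 5000
5000 2138 2270 5000
5000 2270 2270 5000
5165 2270 2270 5165
5165 2447 2447 5165
5165 2447 2447 5165
5165 2447 2447 5165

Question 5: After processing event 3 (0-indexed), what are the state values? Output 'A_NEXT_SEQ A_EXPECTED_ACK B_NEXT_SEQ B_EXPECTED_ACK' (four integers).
After event 0: A_seq=5000 A_ack=2138 B_seq=2138 B_ack=5000
After event 1: A_seq=5000 A_ack=2138 B_seq=2158 B_ack=5000
After event 2: A_seq=5000 A_ack=2138 B_seq=2270 B_ack=5000
After event 3: A_seq=5000 A_ack=2270 B_seq=2270 B_ack=5000

5000 2270 2270 5000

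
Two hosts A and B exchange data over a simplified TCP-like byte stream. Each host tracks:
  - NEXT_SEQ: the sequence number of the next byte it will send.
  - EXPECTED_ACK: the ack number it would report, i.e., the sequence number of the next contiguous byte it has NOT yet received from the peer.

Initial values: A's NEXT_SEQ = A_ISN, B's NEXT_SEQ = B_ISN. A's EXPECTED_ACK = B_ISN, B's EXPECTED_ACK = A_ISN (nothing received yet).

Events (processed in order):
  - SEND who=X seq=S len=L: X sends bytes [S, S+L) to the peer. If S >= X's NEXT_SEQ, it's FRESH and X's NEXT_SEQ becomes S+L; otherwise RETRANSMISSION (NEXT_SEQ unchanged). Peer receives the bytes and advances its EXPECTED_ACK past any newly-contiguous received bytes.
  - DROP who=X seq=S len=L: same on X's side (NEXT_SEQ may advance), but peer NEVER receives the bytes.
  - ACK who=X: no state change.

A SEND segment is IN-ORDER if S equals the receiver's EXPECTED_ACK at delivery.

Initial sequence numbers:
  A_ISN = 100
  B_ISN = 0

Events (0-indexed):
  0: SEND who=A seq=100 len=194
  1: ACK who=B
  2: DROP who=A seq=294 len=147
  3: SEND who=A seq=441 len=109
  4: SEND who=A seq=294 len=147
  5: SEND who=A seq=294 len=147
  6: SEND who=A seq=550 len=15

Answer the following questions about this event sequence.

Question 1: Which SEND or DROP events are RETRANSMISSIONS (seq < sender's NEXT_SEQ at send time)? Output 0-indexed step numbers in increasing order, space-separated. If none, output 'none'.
Step 0: SEND seq=100 -> fresh
Step 2: DROP seq=294 -> fresh
Step 3: SEND seq=441 -> fresh
Step 4: SEND seq=294 -> retransmit
Step 5: SEND seq=294 -> retransmit
Step 6: SEND seq=550 -> fresh

Answer: 4 5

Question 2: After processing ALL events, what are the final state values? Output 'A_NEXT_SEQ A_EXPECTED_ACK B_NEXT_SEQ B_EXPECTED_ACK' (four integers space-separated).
After event 0: A_seq=294 A_ack=0 B_seq=0 B_ack=294
After event 1: A_seq=294 A_ack=0 B_seq=0 B_ack=294
After event 2: A_seq=441 A_ack=0 B_seq=0 B_ack=294
After event 3: A_seq=550 A_ack=0 B_seq=0 B_ack=294
After event 4: A_seq=550 A_ack=0 B_seq=0 B_ack=550
After event 5: A_seq=550 A_ack=0 B_seq=0 B_ack=550
After event 6: A_seq=565 A_ack=0 B_seq=0 B_ack=565

Answer: 565 0 0 565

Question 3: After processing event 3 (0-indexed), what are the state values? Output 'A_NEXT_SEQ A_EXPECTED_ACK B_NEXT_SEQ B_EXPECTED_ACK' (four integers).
After event 0: A_seq=294 A_ack=0 B_seq=0 B_ack=294
After event 1: A_seq=294 A_ack=0 B_seq=0 B_ack=294
After event 2: A_seq=441 A_ack=0 B_seq=0 B_ack=294
After event 3: A_seq=550 A_ack=0 B_seq=0 B_ack=294

550 0 0 294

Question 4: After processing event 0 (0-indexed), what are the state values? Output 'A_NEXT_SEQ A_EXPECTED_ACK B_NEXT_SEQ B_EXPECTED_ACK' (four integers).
After event 0: A_seq=294 A_ack=0 B_seq=0 B_ack=294

294 0 0 294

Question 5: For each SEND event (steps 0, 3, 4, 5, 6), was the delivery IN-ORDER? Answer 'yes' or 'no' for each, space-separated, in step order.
Answer: yes no yes no yes

Derivation:
Step 0: SEND seq=100 -> in-order
Step 3: SEND seq=441 -> out-of-order
Step 4: SEND seq=294 -> in-order
Step 5: SEND seq=294 -> out-of-order
Step 6: SEND seq=550 -> in-order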